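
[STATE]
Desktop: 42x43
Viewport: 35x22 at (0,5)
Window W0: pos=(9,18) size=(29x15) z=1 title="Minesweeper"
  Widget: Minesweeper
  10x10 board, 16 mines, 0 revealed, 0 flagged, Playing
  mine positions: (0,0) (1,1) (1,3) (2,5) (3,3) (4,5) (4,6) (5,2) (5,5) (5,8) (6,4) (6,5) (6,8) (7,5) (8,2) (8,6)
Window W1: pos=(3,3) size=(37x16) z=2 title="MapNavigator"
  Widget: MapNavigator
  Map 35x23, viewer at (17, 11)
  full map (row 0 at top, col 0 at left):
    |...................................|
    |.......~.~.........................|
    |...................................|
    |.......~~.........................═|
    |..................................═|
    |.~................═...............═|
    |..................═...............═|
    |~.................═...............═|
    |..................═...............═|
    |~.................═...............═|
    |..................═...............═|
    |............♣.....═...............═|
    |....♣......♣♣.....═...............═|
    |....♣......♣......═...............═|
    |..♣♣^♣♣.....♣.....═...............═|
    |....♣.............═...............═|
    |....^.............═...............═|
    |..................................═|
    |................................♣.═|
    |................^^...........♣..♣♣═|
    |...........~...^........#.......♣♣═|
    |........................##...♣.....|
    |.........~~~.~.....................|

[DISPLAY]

   ┠───────────────────────────────
   ┃.~................═............
   ┃..................═............
   ┃~.................═............
   ┃..................═............
   ┃~.................═............
   ┃..................═............
   ┃............♣....@═............
   ┃....♣......♣♣.....═............
   ┃....♣......♣......═............
   ┃..♣♣^♣♣.....♣.....═............
   ┃....♣.............═............
   ┃....^.............═............
   ┗━━━━━━━━━━━━━━━━━━━━━━━━━━━━━━━
         ┃ Minesweeper             
         ┠─────────────────────────
         ┃■■■■■■■■■■               
         ┃■■■■■■■■■■               
         ┃■■■■■■■■■■               
         ┃■■■■■■■■■■               
         ┃■■■■■■■■■■               
         ┃■■■■■■■■■■               


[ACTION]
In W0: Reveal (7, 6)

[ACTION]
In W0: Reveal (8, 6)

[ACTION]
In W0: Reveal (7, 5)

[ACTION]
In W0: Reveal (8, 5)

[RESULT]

   ┠───────────────────────────────
   ┃.~................═............
   ┃..................═............
   ┃~.................═............
   ┃..................═............
   ┃~.................═............
   ┃..................═............
   ┃............♣....@═............
   ┃....♣......♣♣.....═............
   ┃....♣......♣......═............
   ┃..♣♣^♣♣.....♣.....═............
   ┃....♣.............═............
   ┃....^.............═............
   ┗━━━━━━━━━━━━━━━━━━━━━━━━━━━━━━━
         ┃ Minesweeper             
         ┠─────────────────────────
         ┃✹■■■■■■■■■               
         ┃■✹■✹■■■■■■               
         ┃■■■■■✹■■■■               
         ┃■■■✹■■■■■■               
         ┃■■■■■✹✹■■■               
         ┃■■✹■■✹■■✹■               


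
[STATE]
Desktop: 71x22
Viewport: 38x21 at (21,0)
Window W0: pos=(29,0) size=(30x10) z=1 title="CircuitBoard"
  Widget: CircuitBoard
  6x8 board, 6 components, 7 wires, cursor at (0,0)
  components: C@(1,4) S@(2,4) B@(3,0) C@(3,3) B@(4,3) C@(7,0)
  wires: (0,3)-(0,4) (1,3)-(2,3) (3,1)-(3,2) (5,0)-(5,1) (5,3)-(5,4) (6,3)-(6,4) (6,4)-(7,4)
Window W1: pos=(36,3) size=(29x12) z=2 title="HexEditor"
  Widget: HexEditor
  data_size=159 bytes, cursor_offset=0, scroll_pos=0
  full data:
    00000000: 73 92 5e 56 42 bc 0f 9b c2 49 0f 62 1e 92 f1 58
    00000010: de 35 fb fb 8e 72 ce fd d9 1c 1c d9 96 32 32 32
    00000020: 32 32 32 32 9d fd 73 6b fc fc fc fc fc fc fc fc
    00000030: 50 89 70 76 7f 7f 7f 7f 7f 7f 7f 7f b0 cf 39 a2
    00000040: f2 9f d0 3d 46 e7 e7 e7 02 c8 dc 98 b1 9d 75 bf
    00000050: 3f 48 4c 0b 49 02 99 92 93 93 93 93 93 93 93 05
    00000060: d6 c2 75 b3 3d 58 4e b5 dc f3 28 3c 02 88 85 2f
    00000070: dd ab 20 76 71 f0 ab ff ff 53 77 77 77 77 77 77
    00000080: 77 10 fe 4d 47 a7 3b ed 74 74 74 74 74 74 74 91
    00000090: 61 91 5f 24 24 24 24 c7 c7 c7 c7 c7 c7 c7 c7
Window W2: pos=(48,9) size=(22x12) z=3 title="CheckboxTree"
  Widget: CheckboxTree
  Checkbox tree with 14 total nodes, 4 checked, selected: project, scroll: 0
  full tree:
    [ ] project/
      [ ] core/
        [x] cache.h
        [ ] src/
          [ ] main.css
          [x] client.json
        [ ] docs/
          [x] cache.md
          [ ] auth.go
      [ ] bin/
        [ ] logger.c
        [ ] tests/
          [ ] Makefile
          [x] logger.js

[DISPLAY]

        ┏━━━━━━━━━━━━━━━━━━━━━━━━━━━━┓
        ┃ CircuitBoard               ┃
        ┠────────────────────────────┨
        ┃   0 1┏━━━━━━━━━━━━━━━━━━━━━━
        ┃0  [.]┃ HexEditor            
        ┃      ┠──────────────────────
        ┃1     ┃00000000  73 92 5e 56 
        ┃      ┃00000010  de 35 fb fb 
        ┃2     ┃00000020  32 32 32 32 
        ┗━━━━━━┃00000030  5┏━━━━━━━━━━
               ┃00000040  f┃ CheckboxT
               ┃00000050  3┠──────────
               ┃00000060  d┃>[-] proje
               ┃00000070  d┃   [-] cor
               ┗━━━━━━━━━━━┃     [x] c
                           ┃     [-] s
                           ┃       [ ]
                           ┃       [x]
                           ┃     [-] d
                           ┃       [x]
                           ┗━━━━━━━━━━


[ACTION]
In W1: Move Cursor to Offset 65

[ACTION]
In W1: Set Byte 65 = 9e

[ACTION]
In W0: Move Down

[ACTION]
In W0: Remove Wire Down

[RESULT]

        ┏━━━━━━━━━━━━━━━━━━━━━━━━━━━━┓
        ┃ CircuitBoard               ┃
        ┠────────────────────────────┨
        ┃   0 1┏━━━━━━━━━━━━━━━━━━━━━━
        ┃0     ┃ HexEditor            
        ┃      ┠──────────────────────
        ┃1  [.]┃00000000  73 92 5e 56 
        ┃      ┃00000010  de 35 fb fb 
        ┃2     ┃00000020  32 32 32 32 
        ┗━━━━━━┃00000030  5┏━━━━━━━━━━
               ┃00000040  f┃ CheckboxT
               ┃00000050  3┠──────────
               ┃00000060  d┃>[-] proje
               ┃00000070  d┃   [-] cor
               ┗━━━━━━━━━━━┃     [x] c
                           ┃     [-] s
                           ┃       [ ]
                           ┃       [x]
                           ┃     [-] d
                           ┃       [x]
                           ┗━━━━━━━━━━


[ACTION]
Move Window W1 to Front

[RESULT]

        ┏━━━━━━━━━━━━━━━━━━━━━━━━━━━━┓
        ┃ CircuitBoard               ┃
        ┠────────────────────────────┨
        ┃   0 1┏━━━━━━━━━━━━━━━━━━━━━━
        ┃0     ┃ HexEditor            
        ┃      ┠──────────────────────
        ┃1  [.]┃00000000  73 92 5e 56 
        ┃      ┃00000010  de 35 fb fb 
        ┃2     ┃00000020  32 32 32 32 
        ┗━━━━━━┃00000030  50 89 70 76 
               ┃00000040  f2 9E d0 3d 
               ┃00000050  3f 48 4c 0b 
               ┃00000060  d6 c2 75 b3 
               ┃00000070  dd ab 20 76 
               ┗━━━━━━━━━━━━━━━━━━━━━━
                           ┃     [-] s
                           ┃       [ ]
                           ┃       [x]
                           ┃     [-] d
                           ┃       [x]
                           ┗━━━━━━━━━━


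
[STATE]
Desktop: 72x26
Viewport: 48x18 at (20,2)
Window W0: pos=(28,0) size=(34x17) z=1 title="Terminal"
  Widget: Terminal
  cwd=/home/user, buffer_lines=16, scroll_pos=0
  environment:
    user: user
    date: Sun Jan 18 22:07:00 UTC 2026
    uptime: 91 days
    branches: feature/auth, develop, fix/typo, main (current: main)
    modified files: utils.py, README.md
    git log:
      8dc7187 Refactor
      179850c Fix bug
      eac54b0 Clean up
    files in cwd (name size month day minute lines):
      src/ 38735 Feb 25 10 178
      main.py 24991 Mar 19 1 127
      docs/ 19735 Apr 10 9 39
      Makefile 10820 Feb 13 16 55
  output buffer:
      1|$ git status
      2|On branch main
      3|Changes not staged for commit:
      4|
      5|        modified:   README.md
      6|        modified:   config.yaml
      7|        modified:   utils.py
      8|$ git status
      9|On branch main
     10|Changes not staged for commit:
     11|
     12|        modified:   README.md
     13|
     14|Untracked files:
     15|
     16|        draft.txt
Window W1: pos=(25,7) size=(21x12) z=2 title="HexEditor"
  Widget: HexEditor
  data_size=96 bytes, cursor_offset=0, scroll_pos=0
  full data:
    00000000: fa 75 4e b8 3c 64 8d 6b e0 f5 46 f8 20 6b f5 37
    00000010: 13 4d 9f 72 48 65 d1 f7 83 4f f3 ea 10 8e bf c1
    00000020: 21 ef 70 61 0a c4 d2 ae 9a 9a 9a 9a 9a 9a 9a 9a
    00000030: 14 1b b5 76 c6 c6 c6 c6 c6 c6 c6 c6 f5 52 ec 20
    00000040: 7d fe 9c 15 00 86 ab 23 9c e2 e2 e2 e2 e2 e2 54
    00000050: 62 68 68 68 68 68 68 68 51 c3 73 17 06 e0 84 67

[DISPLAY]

        ┠────────────────────────────────┨      
        ┃$ git status                    ┃      
        ┃On branch main                  ┃      
        ┃Changes not staged for commit:  ┃      
        ┃                                ┃      
     ┏━━━━━━━━━━━━━━━━━━━┓   README.md   ┃      
     ┃ HexEditor         ┃   config.yaml ┃      
     ┠───────────────────┨   utils.py    ┃      
     ┃00000000  FA 75 4e ┃               ┃      
     ┃00000010  13 4d 9f ┃               ┃      
     ┃00000020  21 ef 70 ┃d for commit:  ┃      
     ┃00000030  14 1b b5 ┃               ┃      
     ┃00000040  7d fe 9c ┃   README.md   ┃      
     ┃00000050  62 68 68 ┃               ┃      
     ┃                   ┃━━━━━━━━━━━━━━━┛      
     ┃                   ┃                      
     ┗━━━━━━━━━━━━━━━━━━━┛                      
                                                


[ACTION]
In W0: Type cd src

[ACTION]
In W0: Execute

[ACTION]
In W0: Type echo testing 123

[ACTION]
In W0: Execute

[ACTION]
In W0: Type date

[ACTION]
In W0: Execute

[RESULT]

        ┠────────────────────────────────┨      
        ┃                                ┃      
        ┃        modified:   README.md   ┃      
        ┃                                ┃      
        ┃Untracked files:                ┃      
     ┏━━━━━━━━━━━━━━━━━━━┓               ┃      
     ┃ HexEditor         ┃               ┃      
     ┠───────────────────┨               ┃      
     ┃00000000  FA 75 4e ┃               ┃      
     ┃00000010  13 4d 9f ┃3              ┃      
     ┃00000020  21 ef 70 ┃               ┃      
     ┃00000030  14 1b b5 ┃               ┃      
     ┃00000040  7d fe 9c ┃00 UTC 2026    ┃      
     ┃00000050  62 68 68 ┃               ┃      
     ┃                   ┃━━━━━━━━━━━━━━━┛      
     ┃                   ┃                      
     ┗━━━━━━━━━━━━━━━━━━━┛                      
                                                


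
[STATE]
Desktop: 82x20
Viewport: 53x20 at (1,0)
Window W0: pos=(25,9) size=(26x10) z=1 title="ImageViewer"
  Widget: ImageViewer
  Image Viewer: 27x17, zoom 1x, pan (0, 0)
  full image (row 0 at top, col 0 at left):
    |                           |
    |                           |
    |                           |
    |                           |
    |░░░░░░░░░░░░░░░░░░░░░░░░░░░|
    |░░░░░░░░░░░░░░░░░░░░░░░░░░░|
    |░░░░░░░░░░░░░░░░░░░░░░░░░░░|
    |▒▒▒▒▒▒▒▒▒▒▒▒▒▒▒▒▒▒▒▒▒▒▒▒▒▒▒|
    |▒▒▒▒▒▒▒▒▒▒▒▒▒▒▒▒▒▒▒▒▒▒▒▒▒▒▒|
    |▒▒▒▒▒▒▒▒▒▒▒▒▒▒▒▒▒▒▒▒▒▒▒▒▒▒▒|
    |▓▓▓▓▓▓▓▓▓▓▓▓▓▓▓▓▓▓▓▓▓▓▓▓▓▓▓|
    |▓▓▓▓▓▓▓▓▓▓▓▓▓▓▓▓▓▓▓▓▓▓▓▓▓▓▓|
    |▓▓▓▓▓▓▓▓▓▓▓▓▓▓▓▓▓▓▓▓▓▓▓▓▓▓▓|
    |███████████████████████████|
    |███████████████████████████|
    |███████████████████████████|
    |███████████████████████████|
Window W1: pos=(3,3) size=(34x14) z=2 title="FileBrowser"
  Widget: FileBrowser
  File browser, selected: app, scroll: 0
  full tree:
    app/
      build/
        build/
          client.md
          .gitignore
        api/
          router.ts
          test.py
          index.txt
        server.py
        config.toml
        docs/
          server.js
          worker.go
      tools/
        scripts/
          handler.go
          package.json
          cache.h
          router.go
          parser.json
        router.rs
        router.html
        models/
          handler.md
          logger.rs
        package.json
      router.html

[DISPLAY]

                                                     
                                                     
                                                     
  ┏━━━━━━━━━━━━━━━━━━━━━━━━━━━━━━━━┓                 
  ┃ FileBrowser                    ┃                 
  ┠────────────────────────────────┨                 
  ┃> [-] app/                      ┃                 
  ┃    [+] build/                  ┃                 
  ┃    [+] tools/                  ┃                 
  ┃    router.html                 ┃━━━━━━━━━━━━━┓   
  ┃                                ┃r            ┃   
  ┃                                ┃─────────────┨   
  ┃                                ┃             ┃   
  ┃                                ┃             ┃   
  ┃                                ┃             ┃   
  ┃                                ┃             ┃   
  ┗━━━━━━━━━━━━━━━━━━━━━━━━━━━━━━━━┛░░░░░░░░░░░░░┃   
                        ┃░░░░░░░░░░░░░░░░░░░░░░░░┃   
                        ┗━━━━━━━━━━━━━━━━━━━━━━━━┛   
                                                     


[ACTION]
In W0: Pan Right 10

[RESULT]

                                                     
                                                     
                                                     
  ┏━━━━━━━━━━━━━━━━━━━━━━━━━━━━━━━━┓                 
  ┃ FileBrowser                    ┃                 
  ┠────────────────────────────────┨                 
  ┃> [-] app/                      ┃                 
  ┃    [+] build/                  ┃                 
  ┃    [+] tools/                  ┃                 
  ┃    router.html                 ┃━━━━━━━━━━━━━┓   
  ┃                                ┃r            ┃   
  ┃                                ┃─────────────┨   
  ┃                                ┃             ┃   
  ┃                                ┃             ┃   
  ┃                                ┃             ┃   
  ┃                                ┃             ┃   
  ┗━━━━━━━━━━━━━━━━━━━━━━━━━━━━━━━━┛░░░░░░       ┃   
                        ┃░░░░░░░░░░░░░░░░░       ┃   
                        ┗━━━━━━━━━━━━━━━━━━━━━━━━┛   
                                                     


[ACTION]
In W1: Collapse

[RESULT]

                                                     
                                                     
                                                     
  ┏━━━━━━━━━━━━━━━━━━━━━━━━━━━━━━━━┓                 
  ┃ FileBrowser                    ┃                 
  ┠────────────────────────────────┨                 
  ┃> [+] app/                      ┃                 
  ┃                                ┃                 
  ┃                                ┃                 
  ┃                                ┃━━━━━━━━━━━━━┓   
  ┃                                ┃r            ┃   
  ┃                                ┃─────────────┨   
  ┃                                ┃             ┃   
  ┃                                ┃             ┃   
  ┃                                ┃             ┃   
  ┃                                ┃             ┃   
  ┗━━━━━━━━━━━━━━━━━━━━━━━━━━━━━━━━┛░░░░░░       ┃   
                        ┃░░░░░░░░░░░░░░░░░       ┃   
                        ┗━━━━━━━━━━━━━━━━━━━━━━━━┛   
                                                     


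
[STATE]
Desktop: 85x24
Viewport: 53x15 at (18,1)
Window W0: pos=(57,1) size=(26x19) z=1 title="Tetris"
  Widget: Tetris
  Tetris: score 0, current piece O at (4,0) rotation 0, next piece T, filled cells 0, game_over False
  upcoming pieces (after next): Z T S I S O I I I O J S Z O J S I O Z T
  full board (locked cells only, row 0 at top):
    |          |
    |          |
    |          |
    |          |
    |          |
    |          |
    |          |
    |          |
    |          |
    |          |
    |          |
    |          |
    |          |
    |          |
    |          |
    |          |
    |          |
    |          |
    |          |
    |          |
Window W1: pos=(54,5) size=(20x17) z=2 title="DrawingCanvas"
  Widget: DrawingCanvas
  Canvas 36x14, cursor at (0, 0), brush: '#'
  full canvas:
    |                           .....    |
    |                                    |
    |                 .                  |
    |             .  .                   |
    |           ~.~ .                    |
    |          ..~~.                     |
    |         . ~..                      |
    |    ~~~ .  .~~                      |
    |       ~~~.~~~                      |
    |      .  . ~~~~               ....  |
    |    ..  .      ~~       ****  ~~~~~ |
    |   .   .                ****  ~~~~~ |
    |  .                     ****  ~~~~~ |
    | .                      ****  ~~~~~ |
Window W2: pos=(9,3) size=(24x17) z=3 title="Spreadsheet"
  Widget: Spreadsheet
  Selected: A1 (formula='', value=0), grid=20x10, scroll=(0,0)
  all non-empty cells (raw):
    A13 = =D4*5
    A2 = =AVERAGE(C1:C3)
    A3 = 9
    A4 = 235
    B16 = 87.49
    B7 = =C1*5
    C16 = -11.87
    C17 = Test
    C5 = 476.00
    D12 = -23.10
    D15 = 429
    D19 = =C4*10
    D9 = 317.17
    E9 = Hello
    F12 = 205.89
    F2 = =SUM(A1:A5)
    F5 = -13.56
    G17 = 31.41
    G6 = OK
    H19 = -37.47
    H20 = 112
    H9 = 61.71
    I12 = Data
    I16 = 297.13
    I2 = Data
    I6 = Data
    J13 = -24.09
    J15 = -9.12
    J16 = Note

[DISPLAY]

                                       ┏━━━━━━━━━━━━━
                                       ┃ Tetris      
━━━━━━━━━━━━━━┓                        ┠─────────────
heet          ┃                        ┃          │Ne
──────────────┨                     ┏━━━━━━━━━━━━━━━━
              ┃                     ┃ DrawingCanvas  
       B      ┃                     ┠────────────────
--------------┃                     ┃+               
 [0]       0  ┃                     ┃                
   0       0  ┃                     ┃                
   9       0  ┃                     ┃             .  
 235       0  ┃                     ┃           ~.~ .
   0       0  ┃                     ┃          ..~~. 
   0       0  ┃                     ┃         . ~..  
   0       0  ┃                     ┃    ~~~ .  .~~  


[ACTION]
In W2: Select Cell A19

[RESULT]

                                       ┏━━━━━━━━━━━━━
                                       ┃ Tetris      
━━━━━━━━━━━━━━┓                        ┠─────────────
heet          ┃                        ┃          │Ne
──────────────┨                     ┏━━━━━━━━━━━━━━━━
              ┃                     ┃ DrawingCanvas  
       B      ┃                     ┠────────────────
--------------┃                     ┃+               
   0       0  ┃                     ┃                
   0       0  ┃                     ┃                
   9       0  ┃                     ┃             .  
 235       0  ┃                     ┃           ~.~ .
   0       0  ┃                     ┃          ..~~. 
   0       0  ┃                     ┃         . ~..  
   0       0  ┃                     ┃    ~~~ .  .~~  


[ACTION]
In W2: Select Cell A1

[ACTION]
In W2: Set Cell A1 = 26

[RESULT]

                                       ┏━━━━━━━━━━━━━
                                       ┃ Tetris      
━━━━━━━━━━━━━━┓                        ┠─────────────
heet          ┃                        ┃          │Ne
──────────────┨                     ┏━━━━━━━━━━━━━━━━
              ┃                     ┃ DrawingCanvas  
       B      ┃                     ┠────────────────
--------------┃                     ┃+               
[26]       0  ┃                     ┃                
   0       0  ┃                     ┃                
   9       0  ┃                     ┃             .  
 235       0  ┃                     ┃           ~.~ .
   0       0  ┃                     ┃          ..~~. 
   0       0  ┃                     ┃         . ~..  
   0       0  ┃                     ┃    ~~~ .  .~~  


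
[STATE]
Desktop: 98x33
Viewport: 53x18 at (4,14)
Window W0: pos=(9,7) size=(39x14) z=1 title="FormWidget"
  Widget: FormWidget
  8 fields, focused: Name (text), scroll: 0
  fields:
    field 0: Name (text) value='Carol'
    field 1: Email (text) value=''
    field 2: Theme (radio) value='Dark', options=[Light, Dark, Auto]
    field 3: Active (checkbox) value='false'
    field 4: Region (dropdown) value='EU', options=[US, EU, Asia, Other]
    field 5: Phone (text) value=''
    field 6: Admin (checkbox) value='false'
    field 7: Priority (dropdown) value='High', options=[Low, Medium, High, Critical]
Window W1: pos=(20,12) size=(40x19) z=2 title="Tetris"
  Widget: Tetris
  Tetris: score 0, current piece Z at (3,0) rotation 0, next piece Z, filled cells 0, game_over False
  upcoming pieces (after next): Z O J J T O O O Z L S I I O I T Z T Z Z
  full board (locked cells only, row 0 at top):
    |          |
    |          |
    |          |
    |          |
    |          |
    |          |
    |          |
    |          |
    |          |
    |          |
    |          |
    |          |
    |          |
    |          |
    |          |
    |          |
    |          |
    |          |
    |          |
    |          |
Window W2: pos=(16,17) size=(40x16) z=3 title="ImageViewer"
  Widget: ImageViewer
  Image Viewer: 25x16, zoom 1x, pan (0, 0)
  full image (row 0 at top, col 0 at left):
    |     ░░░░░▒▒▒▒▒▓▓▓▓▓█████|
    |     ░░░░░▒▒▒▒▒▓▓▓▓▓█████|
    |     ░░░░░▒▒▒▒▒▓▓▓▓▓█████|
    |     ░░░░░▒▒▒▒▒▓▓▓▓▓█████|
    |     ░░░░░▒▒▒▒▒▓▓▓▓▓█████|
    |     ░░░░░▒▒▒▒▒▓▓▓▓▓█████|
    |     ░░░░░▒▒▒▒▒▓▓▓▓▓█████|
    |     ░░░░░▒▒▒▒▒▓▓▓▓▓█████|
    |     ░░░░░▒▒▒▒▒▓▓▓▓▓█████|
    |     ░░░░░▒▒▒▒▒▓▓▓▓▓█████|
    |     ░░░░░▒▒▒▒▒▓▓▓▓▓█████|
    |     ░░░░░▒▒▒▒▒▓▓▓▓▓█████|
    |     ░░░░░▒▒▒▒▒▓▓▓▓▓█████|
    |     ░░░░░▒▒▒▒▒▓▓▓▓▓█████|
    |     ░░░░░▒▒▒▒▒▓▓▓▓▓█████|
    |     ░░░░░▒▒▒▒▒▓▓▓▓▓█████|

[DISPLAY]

     ┃  Region: ┠────────────────────────────────────
     ┃  Phone:  ┃          │Next:                    
     ┃  Admin:  ┃          │▓▓                       
     ┃  Prio┏━━━━━━━━━━━━━━━━━━━━━━━━━━━━━━━━━━━━━━┓ 
     ┃      ┃ ImageViewer                          ┃ 
     ┃      ┠──────────────────────────────────────┨ 
     ┗━━━━━━┃     ░░░░░▒▒▒▒▒▓▓▓▓▓█████             ┃ 
            ┃     ░░░░░▒▒▒▒▒▓▓▓▓▓█████             ┃ 
            ┃     ░░░░░▒▒▒▒▒▓▓▓▓▓█████             ┃ 
            ┃     ░░░░░▒▒▒▒▒▓▓▓▓▓█████             ┃ 
            ┃     ░░░░░▒▒▒▒▒▓▓▓▓▓█████             ┃ 
            ┃     ░░░░░▒▒▒▒▒▓▓▓▓▓█████             ┃ 
            ┃     ░░░░░▒▒▒▒▒▓▓▓▓▓█████             ┃ 
            ┃     ░░░░░▒▒▒▒▒▓▓▓▓▓█████             ┃ 
            ┃     ░░░░░▒▒▒▒▒▓▓▓▓▓█████             ┃ 
            ┃     ░░░░░▒▒▒▒▒▓▓▓▓▓█████             ┃ 
            ┃     ░░░░░▒▒▒▒▒▓▓▓▓▓█████             ┃━
            ┃     ░░░░░▒▒▒▒▒▓▓▓▓▓█████             ┃ 


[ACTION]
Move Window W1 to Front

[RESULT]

     ┃  Region: ┠────────────────────────────────────
     ┃  Phone:  ┃          │Next:                    
     ┃  Admin:  ┃          │▓▓                       
     ┃  Prio┏━━━┃          │ ▓▓                      
     ┃      ┃ Im┃          │                         
     ┃      ┠───┃          │                         
     ┗━━━━━━┃   ┃          │                         
            ┃   ┃          │Score:                   
            ┃   ┃          │0                        
            ┃   ┃          │                         
            ┃   ┃          │                         
            ┃   ┃          │                         
            ┃   ┃          │                         
            ┃   ┃          │                         
            ┃   ┃          │                         
            ┃   ┃          │                         
            ┃   ┗━━━━━━━━━━━━━━━━━━━━━━━━━━━━━━━━━━━━
            ┃     ░░░░░▒▒▒▒▒▓▓▓▓▓█████             ┃ 


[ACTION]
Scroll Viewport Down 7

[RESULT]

     ┃  Phone:  ┃          │Next:                    
     ┃  Admin:  ┃          │▓▓                       
     ┃  Prio┏━━━┃          │ ▓▓                      
     ┃      ┃ Im┃          │                         
     ┃      ┠───┃          │                         
     ┗━━━━━━┃   ┃          │                         
            ┃   ┃          │Score:                   
            ┃   ┃          │0                        
            ┃   ┃          │                         
            ┃   ┃          │                         
            ┃   ┃          │                         
            ┃   ┃          │                         
            ┃   ┃          │                         
            ┃   ┃          │                         
            ┃   ┃          │                         
            ┃   ┗━━━━━━━━━━━━━━━━━━━━━━━━━━━━━━━━━━━━
            ┃     ░░░░░▒▒▒▒▒▓▓▓▓▓█████             ┃ 
            ┗━━━━━━━━━━━━━━━━━━━━━━━━━━━━━━━━━━━━━━┛ 


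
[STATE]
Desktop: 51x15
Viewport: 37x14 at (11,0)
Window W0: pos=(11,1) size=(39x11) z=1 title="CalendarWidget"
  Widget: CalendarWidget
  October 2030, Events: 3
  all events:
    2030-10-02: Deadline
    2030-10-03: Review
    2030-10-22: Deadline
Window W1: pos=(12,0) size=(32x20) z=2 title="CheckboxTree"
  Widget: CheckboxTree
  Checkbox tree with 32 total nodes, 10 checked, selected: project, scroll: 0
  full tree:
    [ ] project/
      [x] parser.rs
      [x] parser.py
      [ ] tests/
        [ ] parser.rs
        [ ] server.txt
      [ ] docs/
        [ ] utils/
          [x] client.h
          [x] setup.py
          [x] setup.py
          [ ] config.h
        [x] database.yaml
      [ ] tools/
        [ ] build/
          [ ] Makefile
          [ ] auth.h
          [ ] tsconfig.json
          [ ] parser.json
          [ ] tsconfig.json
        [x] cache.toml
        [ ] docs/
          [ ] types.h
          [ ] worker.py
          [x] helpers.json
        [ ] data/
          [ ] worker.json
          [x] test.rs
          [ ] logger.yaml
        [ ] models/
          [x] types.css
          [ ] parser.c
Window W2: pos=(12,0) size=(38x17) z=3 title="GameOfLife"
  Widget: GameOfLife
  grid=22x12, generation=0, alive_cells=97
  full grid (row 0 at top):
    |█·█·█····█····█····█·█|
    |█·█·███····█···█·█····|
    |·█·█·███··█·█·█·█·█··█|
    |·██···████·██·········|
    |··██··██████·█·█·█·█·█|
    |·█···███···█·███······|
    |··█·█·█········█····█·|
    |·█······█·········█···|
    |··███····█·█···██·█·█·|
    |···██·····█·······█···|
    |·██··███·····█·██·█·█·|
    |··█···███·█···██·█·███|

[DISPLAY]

 ┏━━━━━━━━━━━━━━━━━━━━━━━━━━━━━━━━━━━
┏┃ GameOfLife                        
┃┠───────────────────────────────────
┠┃Gen: 0                             
┃┃█·█·█····█····█····█·█             
┃┃█·█·███····█···█·█····             
┃┃·█·█·███··█·█·█·█·█··█             
┃┃·██···████·██·········             
┃┃··██··██████·█·█·█·█·█             
┃┃·█···███···█·███······             
┃┃··█·█·█········█····█·             
┗┃·█······█·········█···             
 ┃··███····█·█···██·█·█·             
 ┃···██·····█·······█···             


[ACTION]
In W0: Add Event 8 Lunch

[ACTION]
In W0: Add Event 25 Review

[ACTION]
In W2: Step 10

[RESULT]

 ┏━━━━━━━━━━━━━━━━━━━━━━━━━━━━━━━━━━━
┏┃ GameOfLife                        
┃┠───────────────────────────────────
┠┃Gen: 10                            
┃┃······················             
┃┃······················             
┃┃······················             
┃┃······················             
┃┃·············██·██····             
┃┃··············█·██····             
┃┃················█·····             
┗┃··········██·█········             
 ┃·········██·█····██···             
 ┃·██······██·█····██···             


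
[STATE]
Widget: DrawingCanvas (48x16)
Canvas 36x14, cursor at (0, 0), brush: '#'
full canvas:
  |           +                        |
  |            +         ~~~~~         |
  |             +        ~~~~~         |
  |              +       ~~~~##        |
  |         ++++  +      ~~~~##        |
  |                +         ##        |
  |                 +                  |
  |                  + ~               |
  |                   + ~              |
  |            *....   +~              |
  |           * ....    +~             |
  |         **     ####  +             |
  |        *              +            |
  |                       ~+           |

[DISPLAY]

+          +                                    
            +         ~~~~~                     
             +        ~~~~~                     
              +       ~~~~##                    
         ++++  +      ~~~~##                    
                +         ##                    
                 +                              
                  + ~                           
                   + ~                          
            *....   +~                          
           * ....    +~                         
         **     ####  +                         
        *              +                        
                       ~+                       
                                                
                                                


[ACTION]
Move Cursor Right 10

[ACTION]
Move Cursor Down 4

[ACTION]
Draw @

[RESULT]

           +                                    
            +         ~~~~~                     
             +        ~~~~~                     
              +       ~~~~##                    
         +@++  +      ~~~~##                    
                +         ##                    
                 +                              
                  + ~                           
                   + ~                          
            *....   +~                          
           * ....    +~                         
         **     ####  +                         
        *              +                        
                       ~+                       
                                                
                                                


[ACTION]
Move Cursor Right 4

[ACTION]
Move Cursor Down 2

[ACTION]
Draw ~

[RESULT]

           +                                    
            +         ~~~~~                     
             +        ~~~~~                     
              +       ~~~~##                    
         +@++  +      ~~~~##                    
                +         ##                    
              ~  +                              
                  + ~                           
                   + ~                          
            *....   +~                          
           * ....    +~                         
         **     ####  +                         
        *              +                        
                       ~+                       
                                                
                                                


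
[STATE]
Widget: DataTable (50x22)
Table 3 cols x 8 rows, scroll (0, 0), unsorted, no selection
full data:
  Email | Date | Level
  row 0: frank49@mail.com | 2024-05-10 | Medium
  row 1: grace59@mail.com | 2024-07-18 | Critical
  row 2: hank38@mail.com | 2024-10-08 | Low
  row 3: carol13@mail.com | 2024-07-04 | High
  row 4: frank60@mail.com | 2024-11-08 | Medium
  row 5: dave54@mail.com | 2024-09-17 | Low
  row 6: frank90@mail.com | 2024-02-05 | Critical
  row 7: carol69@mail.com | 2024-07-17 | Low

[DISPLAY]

Email           │Date      │Level                 
────────────────┼──────────┼────────              
frank49@mail.com│2024-05-10│Medium                
grace59@mail.com│2024-07-18│Critical              
hank38@mail.com │2024-10-08│Low                   
carol13@mail.com│2024-07-04│High                  
frank60@mail.com│2024-11-08│Medium                
dave54@mail.com │2024-09-17│Low                   
frank90@mail.com│2024-02-05│Critical              
carol69@mail.com│2024-07-17│Low                   
                                                  
                                                  
                                                  
                                                  
                                                  
                                                  
                                                  
                                                  
                                                  
                                                  
                                                  
                                                  


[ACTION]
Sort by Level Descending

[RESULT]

Email           │Date      │Level  ▼              
────────────────┼──────────┼────────              
frank49@mail.com│2024-05-10│Medium                
frank60@mail.com│2024-11-08│Medium                
hank38@mail.com │2024-10-08│Low                   
dave54@mail.com │2024-09-17│Low                   
carol69@mail.com│2024-07-17│Low                   
carol13@mail.com│2024-07-04│High                  
grace59@mail.com│2024-07-18│Critical              
frank90@mail.com│2024-02-05│Critical              
                                                  
                                                  
                                                  
                                                  
                                                  
                                                  
                                                  
                                                  
                                                  
                                                  
                                                  
                                                  


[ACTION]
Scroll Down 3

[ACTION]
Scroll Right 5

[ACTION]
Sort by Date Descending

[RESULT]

Email           │Date     ▼│Level                 
────────────────┼──────────┼────────              
frank60@mail.com│2024-11-08│Medium                
hank38@mail.com │2024-10-08│Low                   
dave54@mail.com │2024-09-17│Low                   
grace59@mail.com│2024-07-18│Critical              
carol69@mail.com│2024-07-17│Low                   
carol13@mail.com│2024-07-04│High                  
frank49@mail.com│2024-05-10│Medium                
frank90@mail.com│2024-02-05│Critical              
                                                  
                                                  
                                                  
                                                  
                                                  
                                                  
                                                  
                                                  
                                                  
                                                  
                                                  
                                                  
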